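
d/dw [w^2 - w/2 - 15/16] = 2*w - 1/2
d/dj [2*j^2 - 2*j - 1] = 4*j - 2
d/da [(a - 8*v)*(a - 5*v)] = 2*a - 13*v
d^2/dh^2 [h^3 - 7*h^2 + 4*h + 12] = 6*h - 14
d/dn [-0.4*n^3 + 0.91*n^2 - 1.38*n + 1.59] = -1.2*n^2 + 1.82*n - 1.38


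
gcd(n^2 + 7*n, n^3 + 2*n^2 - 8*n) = n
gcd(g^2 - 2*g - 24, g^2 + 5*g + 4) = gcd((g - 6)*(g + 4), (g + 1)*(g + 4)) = g + 4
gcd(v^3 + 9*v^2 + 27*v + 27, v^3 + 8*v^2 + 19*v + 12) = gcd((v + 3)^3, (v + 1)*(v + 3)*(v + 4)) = v + 3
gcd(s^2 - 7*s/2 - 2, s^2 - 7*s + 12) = s - 4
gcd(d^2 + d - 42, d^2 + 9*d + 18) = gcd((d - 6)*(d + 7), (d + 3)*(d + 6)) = 1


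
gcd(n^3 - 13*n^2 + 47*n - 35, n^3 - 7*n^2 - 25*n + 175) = n^2 - 12*n + 35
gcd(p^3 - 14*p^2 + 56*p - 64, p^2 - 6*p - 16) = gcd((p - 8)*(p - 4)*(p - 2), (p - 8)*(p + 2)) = p - 8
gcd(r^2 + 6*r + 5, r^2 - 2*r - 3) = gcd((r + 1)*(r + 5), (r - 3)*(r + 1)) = r + 1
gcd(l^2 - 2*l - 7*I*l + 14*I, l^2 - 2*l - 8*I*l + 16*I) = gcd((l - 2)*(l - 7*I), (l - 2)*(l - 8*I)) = l - 2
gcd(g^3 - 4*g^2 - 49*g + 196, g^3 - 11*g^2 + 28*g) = g^2 - 11*g + 28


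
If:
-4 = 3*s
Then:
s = -4/3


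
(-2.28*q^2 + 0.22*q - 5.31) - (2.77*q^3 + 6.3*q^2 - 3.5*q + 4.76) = -2.77*q^3 - 8.58*q^2 + 3.72*q - 10.07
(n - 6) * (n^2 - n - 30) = n^3 - 7*n^2 - 24*n + 180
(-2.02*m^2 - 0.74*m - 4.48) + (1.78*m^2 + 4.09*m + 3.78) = -0.24*m^2 + 3.35*m - 0.700000000000001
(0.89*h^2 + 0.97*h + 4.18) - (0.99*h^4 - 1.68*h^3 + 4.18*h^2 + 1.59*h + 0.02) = -0.99*h^4 + 1.68*h^3 - 3.29*h^2 - 0.62*h + 4.16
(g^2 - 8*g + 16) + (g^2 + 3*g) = 2*g^2 - 5*g + 16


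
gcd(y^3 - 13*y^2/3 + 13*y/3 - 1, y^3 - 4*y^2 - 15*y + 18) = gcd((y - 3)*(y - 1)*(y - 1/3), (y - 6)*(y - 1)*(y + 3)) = y - 1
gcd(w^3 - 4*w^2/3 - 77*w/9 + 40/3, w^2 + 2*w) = 1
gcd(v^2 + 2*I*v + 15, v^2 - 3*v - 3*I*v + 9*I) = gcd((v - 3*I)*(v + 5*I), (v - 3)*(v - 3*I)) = v - 3*I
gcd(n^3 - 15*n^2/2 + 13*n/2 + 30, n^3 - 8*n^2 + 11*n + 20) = n^2 - 9*n + 20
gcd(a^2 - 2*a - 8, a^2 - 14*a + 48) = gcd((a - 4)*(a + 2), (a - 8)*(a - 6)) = 1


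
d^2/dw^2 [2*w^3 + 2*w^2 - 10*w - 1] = 12*w + 4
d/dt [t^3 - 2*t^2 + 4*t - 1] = 3*t^2 - 4*t + 4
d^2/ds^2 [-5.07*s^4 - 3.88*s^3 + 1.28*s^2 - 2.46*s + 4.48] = -60.84*s^2 - 23.28*s + 2.56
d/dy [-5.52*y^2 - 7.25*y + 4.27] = -11.04*y - 7.25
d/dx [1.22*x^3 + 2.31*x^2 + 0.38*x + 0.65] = 3.66*x^2 + 4.62*x + 0.38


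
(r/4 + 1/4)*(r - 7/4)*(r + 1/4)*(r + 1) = r^4/4 + r^3/8 - 39*r^2/64 - 19*r/32 - 7/64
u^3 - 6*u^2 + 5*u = u*(u - 5)*(u - 1)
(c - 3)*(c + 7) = c^2 + 4*c - 21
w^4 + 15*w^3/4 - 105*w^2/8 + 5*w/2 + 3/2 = (w - 2)*(w - 1/2)*(w + 1/4)*(w + 6)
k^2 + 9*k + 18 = (k + 3)*(k + 6)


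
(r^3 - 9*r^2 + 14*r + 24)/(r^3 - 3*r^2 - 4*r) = (r - 6)/r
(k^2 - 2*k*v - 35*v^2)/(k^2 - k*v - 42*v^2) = (k + 5*v)/(k + 6*v)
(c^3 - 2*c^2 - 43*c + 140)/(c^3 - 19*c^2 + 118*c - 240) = (c^2 + 3*c - 28)/(c^2 - 14*c + 48)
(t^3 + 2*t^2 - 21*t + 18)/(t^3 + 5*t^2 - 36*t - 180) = (t^2 - 4*t + 3)/(t^2 - t - 30)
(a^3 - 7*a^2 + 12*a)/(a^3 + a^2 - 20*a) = (a - 3)/(a + 5)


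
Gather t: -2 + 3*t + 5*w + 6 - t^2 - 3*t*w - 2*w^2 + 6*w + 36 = -t^2 + t*(3 - 3*w) - 2*w^2 + 11*w + 40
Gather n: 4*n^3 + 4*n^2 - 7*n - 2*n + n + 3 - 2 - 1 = 4*n^3 + 4*n^2 - 8*n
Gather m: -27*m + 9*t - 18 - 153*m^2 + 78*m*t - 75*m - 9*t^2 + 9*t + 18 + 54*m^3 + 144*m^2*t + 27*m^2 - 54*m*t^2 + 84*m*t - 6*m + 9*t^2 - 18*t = 54*m^3 + m^2*(144*t - 126) + m*(-54*t^2 + 162*t - 108)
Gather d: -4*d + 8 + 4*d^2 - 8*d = 4*d^2 - 12*d + 8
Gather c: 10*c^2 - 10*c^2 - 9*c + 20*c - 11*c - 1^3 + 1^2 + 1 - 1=0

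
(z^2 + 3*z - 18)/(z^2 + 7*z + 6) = (z - 3)/(z + 1)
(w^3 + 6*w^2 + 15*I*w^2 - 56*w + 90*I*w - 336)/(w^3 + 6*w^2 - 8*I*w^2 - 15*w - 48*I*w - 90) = (w^2 + 15*I*w - 56)/(w^2 - 8*I*w - 15)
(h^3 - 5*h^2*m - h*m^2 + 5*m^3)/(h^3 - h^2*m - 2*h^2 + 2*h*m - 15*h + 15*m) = (h^2 - 4*h*m - 5*m^2)/(h^2 - 2*h - 15)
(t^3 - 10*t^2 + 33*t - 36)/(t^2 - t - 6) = (t^2 - 7*t + 12)/(t + 2)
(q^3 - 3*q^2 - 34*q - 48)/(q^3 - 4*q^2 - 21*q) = (q^2 - 6*q - 16)/(q*(q - 7))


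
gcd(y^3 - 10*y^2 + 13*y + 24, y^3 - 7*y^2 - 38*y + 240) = y - 8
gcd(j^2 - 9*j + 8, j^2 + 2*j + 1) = 1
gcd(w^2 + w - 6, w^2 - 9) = w + 3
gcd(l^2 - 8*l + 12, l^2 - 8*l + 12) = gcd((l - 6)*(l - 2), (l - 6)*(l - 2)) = l^2 - 8*l + 12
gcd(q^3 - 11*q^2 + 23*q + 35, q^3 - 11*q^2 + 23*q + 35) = q^3 - 11*q^2 + 23*q + 35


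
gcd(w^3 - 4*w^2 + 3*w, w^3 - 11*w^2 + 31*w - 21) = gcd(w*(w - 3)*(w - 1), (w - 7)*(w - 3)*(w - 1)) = w^2 - 4*w + 3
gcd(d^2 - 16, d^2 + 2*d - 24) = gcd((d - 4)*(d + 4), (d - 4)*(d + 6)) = d - 4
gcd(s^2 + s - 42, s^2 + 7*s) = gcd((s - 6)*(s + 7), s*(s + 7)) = s + 7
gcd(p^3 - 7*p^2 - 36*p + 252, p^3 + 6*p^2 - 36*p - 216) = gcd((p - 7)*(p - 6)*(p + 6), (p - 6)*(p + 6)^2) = p^2 - 36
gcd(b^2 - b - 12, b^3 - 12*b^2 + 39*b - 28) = b - 4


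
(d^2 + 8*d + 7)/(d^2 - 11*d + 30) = (d^2 + 8*d + 7)/(d^2 - 11*d + 30)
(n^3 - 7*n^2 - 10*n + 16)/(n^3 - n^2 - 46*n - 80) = (n - 1)/(n + 5)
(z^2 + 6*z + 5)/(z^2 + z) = (z + 5)/z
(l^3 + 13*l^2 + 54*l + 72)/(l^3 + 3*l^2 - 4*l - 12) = (l^2 + 10*l + 24)/(l^2 - 4)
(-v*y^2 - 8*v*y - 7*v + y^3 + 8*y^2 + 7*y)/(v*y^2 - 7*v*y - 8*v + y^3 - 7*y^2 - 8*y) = (-v*y - 7*v + y^2 + 7*y)/(v*y - 8*v + y^2 - 8*y)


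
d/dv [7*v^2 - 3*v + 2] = 14*v - 3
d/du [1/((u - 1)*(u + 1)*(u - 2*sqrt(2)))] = (-(u - 1)*(u + 1) - (u - 1)*(u - 2*sqrt(2)) - (u + 1)*(u - 2*sqrt(2)))/((u - 1)^2*(u + 1)^2*(u - 2*sqrt(2))^2)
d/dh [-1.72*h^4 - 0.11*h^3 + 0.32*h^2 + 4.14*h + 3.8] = -6.88*h^3 - 0.33*h^2 + 0.64*h + 4.14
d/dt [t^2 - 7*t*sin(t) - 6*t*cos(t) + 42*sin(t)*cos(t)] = 6*t*sin(t) - 7*t*cos(t) + 2*t - 7*sin(t) - 6*cos(t) + 42*cos(2*t)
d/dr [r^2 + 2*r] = 2*r + 2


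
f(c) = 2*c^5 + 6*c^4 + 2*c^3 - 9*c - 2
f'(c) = 10*c^4 + 24*c^3 + 6*c^2 - 9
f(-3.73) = -354.83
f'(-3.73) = 764.68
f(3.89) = 3236.07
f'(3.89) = 3784.33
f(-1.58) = 22.03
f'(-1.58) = -26.36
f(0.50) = -5.81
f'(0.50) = -3.88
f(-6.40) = -11877.19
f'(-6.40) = 10722.52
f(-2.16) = 33.85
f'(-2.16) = -5.19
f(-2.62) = 21.42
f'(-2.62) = 71.75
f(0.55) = -5.97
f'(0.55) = -2.28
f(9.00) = 158839.00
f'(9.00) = 83583.00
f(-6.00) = -8156.00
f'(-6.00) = 7983.00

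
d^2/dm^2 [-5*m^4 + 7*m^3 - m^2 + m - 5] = -60*m^2 + 42*m - 2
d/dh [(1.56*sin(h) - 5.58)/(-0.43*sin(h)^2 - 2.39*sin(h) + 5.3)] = (0.6708*sin(h)^2 - 4.7988*sin(h) - 5.0682)*cos(h)/(0.1849*sin(h)^4 + 2.0554*sin(h)^3 + 1.1541*sin(h)^2 - 25.334*sin(h) + 28.09)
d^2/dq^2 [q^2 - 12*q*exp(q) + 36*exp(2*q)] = -12*q*exp(q) + 144*exp(2*q) - 24*exp(q) + 2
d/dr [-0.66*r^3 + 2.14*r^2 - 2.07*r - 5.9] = -1.98*r^2 + 4.28*r - 2.07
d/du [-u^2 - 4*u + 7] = -2*u - 4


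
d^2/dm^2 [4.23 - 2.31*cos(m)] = 2.31*cos(m)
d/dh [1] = 0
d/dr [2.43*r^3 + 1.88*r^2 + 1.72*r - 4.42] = 7.29*r^2 + 3.76*r + 1.72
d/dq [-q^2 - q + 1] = -2*q - 1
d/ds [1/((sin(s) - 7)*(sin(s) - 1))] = 2*(4 - sin(s))*cos(s)/((sin(s) - 7)^2*(sin(s) - 1)^2)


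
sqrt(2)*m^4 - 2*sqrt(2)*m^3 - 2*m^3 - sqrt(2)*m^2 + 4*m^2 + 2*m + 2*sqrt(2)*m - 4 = (m - 2)*(m - 1)*(m - sqrt(2))*(sqrt(2)*m + sqrt(2))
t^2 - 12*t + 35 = (t - 7)*(t - 5)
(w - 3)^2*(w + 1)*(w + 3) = w^4 - 2*w^3 - 12*w^2 + 18*w + 27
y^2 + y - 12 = (y - 3)*(y + 4)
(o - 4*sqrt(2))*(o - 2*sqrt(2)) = o^2 - 6*sqrt(2)*o + 16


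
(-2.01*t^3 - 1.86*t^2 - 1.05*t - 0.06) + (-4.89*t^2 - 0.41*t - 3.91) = -2.01*t^3 - 6.75*t^2 - 1.46*t - 3.97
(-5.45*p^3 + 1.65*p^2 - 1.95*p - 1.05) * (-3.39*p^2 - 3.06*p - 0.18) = 18.4755*p^5 + 11.0835*p^4 + 2.5425*p^3 + 9.2295*p^2 + 3.564*p + 0.189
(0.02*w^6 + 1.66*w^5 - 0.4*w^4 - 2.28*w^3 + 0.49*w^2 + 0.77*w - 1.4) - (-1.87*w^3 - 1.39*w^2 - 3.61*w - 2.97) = 0.02*w^6 + 1.66*w^5 - 0.4*w^4 - 0.41*w^3 + 1.88*w^2 + 4.38*w + 1.57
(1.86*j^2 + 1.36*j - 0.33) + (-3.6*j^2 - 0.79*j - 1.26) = -1.74*j^2 + 0.57*j - 1.59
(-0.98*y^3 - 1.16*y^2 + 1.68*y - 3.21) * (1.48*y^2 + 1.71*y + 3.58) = -1.4504*y^5 - 3.3926*y^4 - 3.0056*y^3 - 6.0308*y^2 + 0.525300000000001*y - 11.4918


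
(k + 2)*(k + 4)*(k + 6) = k^3 + 12*k^2 + 44*k + 48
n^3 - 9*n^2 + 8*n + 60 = (n - 6)*(n - 5)*(n + 2)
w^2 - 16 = (w - 4)*(w + 4)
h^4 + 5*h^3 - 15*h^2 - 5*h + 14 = (h - 2)*(h - 1)*(h + 1)*(h + 7)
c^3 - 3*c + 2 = (c - 1)^2*(c + 2)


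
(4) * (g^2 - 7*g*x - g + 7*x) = 4*g^2 - 28*g*x - 4*g + 28*x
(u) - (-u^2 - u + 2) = u^2 + 2*u - 2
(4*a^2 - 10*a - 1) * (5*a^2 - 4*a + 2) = 20*a^4 - 66*a^3 + 43*a^2 - 16*a - 2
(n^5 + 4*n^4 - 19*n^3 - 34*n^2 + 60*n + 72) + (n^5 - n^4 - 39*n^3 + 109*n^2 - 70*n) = 2*n^5 + 3*n^4 - 58*n^3 + 75*n^2 - 10*n + 72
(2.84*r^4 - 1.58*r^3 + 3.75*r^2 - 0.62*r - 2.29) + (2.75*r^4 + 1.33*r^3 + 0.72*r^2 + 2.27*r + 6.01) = 5.59*r^4 - 0.25*r^3 + 4.47*r^2 + 1.65*r + 3.72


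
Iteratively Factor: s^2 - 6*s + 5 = (s - 5)*(s - 1)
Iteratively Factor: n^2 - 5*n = (n)*(n - 5)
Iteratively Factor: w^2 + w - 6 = (w + 3)*(w - 2)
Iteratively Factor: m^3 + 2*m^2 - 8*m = (m + 4)*(m^2 - 2*m) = (m - 2)*(m + 4)*(m)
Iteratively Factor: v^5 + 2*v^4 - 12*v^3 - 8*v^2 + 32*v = (v)*(v^4 + 2*v^3 - 12*v^2 - 8*v + 32) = v*(v - 2)*(v^3 + 4*v^2 - 4*v - 16) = v*(v - 2)*(v + 2)*(v^2 + 2*v - 8) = v*(v - 2)^2*(v + 2)*(v + 4)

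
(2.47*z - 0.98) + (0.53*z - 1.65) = 3.0*z - 2.63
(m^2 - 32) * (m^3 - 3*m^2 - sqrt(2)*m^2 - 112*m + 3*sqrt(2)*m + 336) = m^5 - 3*m^4 - sqrt(2)*m^4 - 144*m^3 + 3*sqrt(2)*m^3 + 32*sqrt(2)*m^2 + 432*m^2 - 96*sqrt(2)*m + 3584*m - 10752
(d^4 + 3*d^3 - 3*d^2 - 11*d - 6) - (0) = d^4 + 3*d^3 - 3*d^2 - 11*d - 6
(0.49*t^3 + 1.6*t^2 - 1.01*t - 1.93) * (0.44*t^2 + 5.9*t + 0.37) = 0.2156*t^5 + 3.595*t^4 + 9.1769*t^3 - 6.2162*t^2 - 11.7607*t - 0.7141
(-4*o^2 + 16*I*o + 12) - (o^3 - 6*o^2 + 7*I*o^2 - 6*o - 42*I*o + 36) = -o^3 + 2*o^2 - 7*I*o^2 + 6*o + 58*I*o - 24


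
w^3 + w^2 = w^2*(w + 1)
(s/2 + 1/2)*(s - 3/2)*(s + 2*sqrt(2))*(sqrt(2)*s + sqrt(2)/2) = sqrt(2)*s^4/2 + 2*s^3 - 7*sqrt(2)*s^2/8 - 7*s/2 - 3*sqrt(2)*s/8 - 3/2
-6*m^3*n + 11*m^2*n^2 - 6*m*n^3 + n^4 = n*(-3*m + n)*(-2*m + n)*(-m + n)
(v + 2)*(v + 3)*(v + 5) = v^3 + 10*v^2 + 31*v + 30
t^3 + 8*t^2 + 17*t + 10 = (t + 1)*(t + 2)*(t + 5)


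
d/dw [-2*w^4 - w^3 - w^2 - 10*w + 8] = -8*w^3 - 3*w^2 - 2*w - 10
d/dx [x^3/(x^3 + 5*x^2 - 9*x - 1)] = x^2*(5*x^2 - 18*x - 3)/(x^6 + 10*x^5 + 7*x^4 - 92*x^3 + 71*x^2 + 18*x + 1)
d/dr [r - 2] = 1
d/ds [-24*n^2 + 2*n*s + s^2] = 2*n + 2*s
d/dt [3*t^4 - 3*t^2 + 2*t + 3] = 12*t^3 - 6*t + 2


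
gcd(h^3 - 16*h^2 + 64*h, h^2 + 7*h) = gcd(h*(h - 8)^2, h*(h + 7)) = h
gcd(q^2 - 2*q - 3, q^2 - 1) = q + 1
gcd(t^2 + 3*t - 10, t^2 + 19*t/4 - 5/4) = t + 5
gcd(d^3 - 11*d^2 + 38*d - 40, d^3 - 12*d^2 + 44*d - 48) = d^2 - 6*d + 8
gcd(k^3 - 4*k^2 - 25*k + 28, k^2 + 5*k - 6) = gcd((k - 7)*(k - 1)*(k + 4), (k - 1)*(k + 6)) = k - 1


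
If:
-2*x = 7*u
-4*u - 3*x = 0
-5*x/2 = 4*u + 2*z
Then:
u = 0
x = 0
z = 0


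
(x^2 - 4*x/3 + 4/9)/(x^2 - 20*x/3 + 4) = (x - 2/3)/(x - 6)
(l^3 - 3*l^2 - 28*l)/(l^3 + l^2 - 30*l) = (l^2 - 3*l - 28)/(l^2 + l - 30)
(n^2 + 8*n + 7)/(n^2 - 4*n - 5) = (n + 7)/(n - 5)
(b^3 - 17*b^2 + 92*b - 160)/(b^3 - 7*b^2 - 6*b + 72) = (b^2 - 13*b + 40)/(b^2 - 3*b - 18)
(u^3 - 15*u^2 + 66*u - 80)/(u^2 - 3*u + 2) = (u^2 - 13*u + 40)/(u - 1)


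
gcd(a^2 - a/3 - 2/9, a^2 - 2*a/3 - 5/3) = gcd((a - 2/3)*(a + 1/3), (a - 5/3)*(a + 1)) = 1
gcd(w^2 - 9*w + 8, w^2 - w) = w - 1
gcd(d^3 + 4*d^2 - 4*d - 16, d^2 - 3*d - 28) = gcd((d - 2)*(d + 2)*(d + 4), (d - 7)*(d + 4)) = d + 4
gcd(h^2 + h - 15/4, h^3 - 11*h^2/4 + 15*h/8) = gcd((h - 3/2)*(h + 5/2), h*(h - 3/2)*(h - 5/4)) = h - 3/2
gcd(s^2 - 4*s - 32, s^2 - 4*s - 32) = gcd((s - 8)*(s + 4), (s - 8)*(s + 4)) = s^2 - 4*s - 32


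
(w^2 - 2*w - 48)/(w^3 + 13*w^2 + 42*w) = (w - 8)/(w*(w + 7))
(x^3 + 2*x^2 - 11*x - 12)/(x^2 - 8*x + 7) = (x^3 + 2*x^2 - 11*x - 12)/(x^2 - 8*x + 7)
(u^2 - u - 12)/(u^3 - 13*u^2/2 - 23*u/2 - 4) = 2*(-u^2 + u + 12)/(-2*u^3 + 13*u^2 + 23*u + 8)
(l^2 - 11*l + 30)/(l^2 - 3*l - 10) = (l - 6)/(l + 2)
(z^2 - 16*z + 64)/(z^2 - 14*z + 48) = (z - 8)/(z - 6)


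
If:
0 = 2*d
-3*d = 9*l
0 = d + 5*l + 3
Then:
No Solution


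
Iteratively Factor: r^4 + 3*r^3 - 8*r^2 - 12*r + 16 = (r - 1)*(r^3 + 4*r^2 - 4*r - 16) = (r - 1)*(r + 4)*(r^2 - 4) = (r - 2)*(r - 1)*(r + 4)*(r + 2)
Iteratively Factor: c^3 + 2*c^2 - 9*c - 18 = (c - 3)*(c^2 + 5*c + 6) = (c - 3)*(c + 3)*(c + 2)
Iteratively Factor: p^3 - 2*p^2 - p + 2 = (p - 1)*(p^2 - p - 2) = (p - 1)*(p + 1)*(p - 2)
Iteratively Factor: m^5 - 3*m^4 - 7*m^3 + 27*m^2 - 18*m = (m - 3)*(m^4 - 7*m^2 + 6*m) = (m - 3)*(m + 3)*(m^3 - 3*m^2 + 2*m) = (m - 3)*(m - 1)*(m + 3)*(m^2 - 2*m) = m*(m - 3)*(m - 1)*(m + 3)*(m - 2)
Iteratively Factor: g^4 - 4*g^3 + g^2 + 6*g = (g - 2)*(g^3 - 2*g^2 - 3*g) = g*(g - 2)*(g^2 - 2*g - 3) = g*(g - 3)*(g - 2)*(g + 1)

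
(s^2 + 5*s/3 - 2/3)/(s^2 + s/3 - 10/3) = (3*s - 1)/(3*s - 5)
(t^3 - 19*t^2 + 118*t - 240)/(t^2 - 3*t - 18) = (t^2 - 13*t + 40)/(t + 3)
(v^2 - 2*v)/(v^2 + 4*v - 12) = v/(v + 6)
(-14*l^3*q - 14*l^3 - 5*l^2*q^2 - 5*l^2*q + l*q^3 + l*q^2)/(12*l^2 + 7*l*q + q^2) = l*(-14*l^2*q - 14*l^2 - 5*l*q^2 - 5*l*q + q^3 + q^2)/(12*l^2 + 7*l*q + q^2)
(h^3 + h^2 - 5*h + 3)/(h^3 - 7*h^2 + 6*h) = (h^2 + 2*h - 3)/(h*(h - 6))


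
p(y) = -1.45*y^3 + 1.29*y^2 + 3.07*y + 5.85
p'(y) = -4.35*y^2 + 2.58*y + 3.07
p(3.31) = -22.44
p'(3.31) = -36.05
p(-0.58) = 4.79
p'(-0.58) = 0.11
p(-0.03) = 5.76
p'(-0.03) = 2.99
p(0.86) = 8.52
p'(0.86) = 2.07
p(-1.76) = 12.35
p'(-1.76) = -14.95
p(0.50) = 7.53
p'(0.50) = 3.27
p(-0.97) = 5.41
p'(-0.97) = -3.53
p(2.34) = 1.52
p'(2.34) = -14.71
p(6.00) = -242.49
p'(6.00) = -138.05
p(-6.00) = 347.07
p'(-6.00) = -169.01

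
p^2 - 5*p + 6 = (p - 3)*(p - 2)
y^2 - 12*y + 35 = (y - 7)*(y - 5)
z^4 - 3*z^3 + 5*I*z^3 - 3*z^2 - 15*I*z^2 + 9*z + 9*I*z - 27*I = (z - 3)*(z - I)*(z + 3*I)^2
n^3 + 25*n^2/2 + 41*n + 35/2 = (n + 1/2)*(n + 5)*(n + 7)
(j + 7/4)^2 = j^2 + 7*j/2 + 49/16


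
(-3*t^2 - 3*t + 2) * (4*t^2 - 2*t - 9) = -12*t^4 - 6*t^3 + 41*t^2 + 23*t - 18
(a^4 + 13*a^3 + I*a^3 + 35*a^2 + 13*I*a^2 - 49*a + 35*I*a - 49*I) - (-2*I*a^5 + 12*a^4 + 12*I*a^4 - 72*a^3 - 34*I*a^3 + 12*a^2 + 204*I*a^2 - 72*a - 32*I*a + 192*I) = 2*I*a^5 - 11*a^4 - 12*I*a^4 + 85*a^3 + 35*I*a^3 + 23*a^2 - 191*I*a^2 + 23*a + 67*I*a - 241*I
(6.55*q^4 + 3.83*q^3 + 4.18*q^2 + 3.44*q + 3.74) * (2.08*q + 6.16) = 13.624*q^5 + 48.3144*q^4 + 32.2872*q^3 + 32.904*q^2 + 28.9696*q + 23.0384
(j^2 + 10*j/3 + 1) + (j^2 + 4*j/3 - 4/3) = 2*j^2 + 14*j/3 - 1/3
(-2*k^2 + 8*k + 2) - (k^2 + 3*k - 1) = -3*k^2 + 5*k + 3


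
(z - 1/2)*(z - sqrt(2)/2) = z^2 - sqrt(2)*z/2 - z/2 + sqrt(2)/4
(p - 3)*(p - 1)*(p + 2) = p^3 - 2*p^2 - 5*p + 6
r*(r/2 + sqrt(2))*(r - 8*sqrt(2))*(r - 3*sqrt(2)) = r^4/2 - 9*sqrt(2)*r^3/2 + 2*r^2 + 48*sqrt(2)*r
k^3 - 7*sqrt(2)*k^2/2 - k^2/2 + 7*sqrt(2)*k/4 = k*(k - 1/2)*(k - 7*sqrt(2)/2)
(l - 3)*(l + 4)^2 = l^3 + 5*l^2 - 8*l - 48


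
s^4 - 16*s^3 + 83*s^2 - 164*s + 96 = (s - 8)*(s - 4)*(s - 3)*(s - 1)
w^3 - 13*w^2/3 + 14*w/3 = w*(w - 7/3)*(w - 2)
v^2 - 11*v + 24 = (v - 8)*(v - 3)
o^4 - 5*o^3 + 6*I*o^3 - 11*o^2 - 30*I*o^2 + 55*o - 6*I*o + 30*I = (o - 5)*(o + I)*(o + 2*I)*(o + 3*I)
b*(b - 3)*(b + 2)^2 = b^4 + b^3 - 8*b^2 - 12*b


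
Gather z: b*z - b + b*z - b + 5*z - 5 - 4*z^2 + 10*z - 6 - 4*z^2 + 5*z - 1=-2*b - 8*z^2 + z*(2*b + 20) - 12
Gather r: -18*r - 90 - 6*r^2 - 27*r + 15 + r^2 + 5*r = -5*r^2 - 40*r - 75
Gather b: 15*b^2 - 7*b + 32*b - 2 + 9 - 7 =15*b^2 + 25*b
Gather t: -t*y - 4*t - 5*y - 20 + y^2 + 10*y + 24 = t*(-y - 4) + y^2 + 5*y + 4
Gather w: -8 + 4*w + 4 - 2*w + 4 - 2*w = 0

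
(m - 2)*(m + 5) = m^2 + 3*m - 10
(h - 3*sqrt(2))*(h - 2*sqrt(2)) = h^2 - 5*sqrt(2)*h + 12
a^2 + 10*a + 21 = (a + 3)*(a + 7)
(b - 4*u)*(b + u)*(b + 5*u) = b^3 + 2*b^2*u - 19*b*u^2 - 20*u^3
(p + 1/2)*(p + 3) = p^2 + 7*p/2 + 3/2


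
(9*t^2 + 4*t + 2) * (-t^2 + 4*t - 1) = -9*t^4 + 32*t^3 + 5*t^2 + 4*t - 2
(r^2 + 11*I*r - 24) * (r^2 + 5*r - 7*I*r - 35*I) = r^4 + 5*r^3 + 4*I*r^3 + 53*r^2 + 20*I*r^2 + 265*r + 168*I*r + 840*I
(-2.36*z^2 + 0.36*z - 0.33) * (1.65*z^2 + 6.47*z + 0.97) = -3.894*z^4 - 14.6752*z^3 - 0.5045*z^2 - 1.7859*z - 0.3201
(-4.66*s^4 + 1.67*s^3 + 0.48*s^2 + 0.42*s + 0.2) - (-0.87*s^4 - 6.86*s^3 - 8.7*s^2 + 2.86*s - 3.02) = -3.79*s^4 + 8.53*s^3 + 9.18*s^2 - 2.44*s + 3.22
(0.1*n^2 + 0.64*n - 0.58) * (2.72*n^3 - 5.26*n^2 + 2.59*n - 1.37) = 0.272*n^5 + 1.2148*n^4 - 4.685*n^3 + 4.5714*n^2 - 2.379*n + 0.7946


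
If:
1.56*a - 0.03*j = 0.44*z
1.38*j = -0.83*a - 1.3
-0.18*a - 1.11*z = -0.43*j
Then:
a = -0.11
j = -0.88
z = -0.32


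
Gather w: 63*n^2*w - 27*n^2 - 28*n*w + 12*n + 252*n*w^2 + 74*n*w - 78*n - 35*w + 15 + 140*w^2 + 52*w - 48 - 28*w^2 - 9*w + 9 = -27*n^2 - 66*n + w^2*(252*n + 112) + w*(63*n^2 + 46*n + 8) - 24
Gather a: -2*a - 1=-2*a - 1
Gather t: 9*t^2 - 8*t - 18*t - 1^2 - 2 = 9*t^2 - 26*t - 3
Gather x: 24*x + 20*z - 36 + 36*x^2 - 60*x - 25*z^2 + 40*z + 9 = 36*x^2 - 36*x - 25*z^2 + 60*z - 27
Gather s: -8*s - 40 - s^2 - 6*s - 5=-s^2 - 14*s - 45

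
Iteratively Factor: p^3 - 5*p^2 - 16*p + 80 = (p - 5)*(p^2 - 16) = (p - 5)*(p + 4)*(p - 4)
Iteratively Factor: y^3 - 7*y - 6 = (y + 1)*(y^2 - y - 6) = (y - 3)*(y + 1)*(y + 2)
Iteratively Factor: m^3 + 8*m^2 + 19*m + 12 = (m + 1)*(m^2 + 7*m + 12) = (m + 1)*(m + 4)*(m + 3)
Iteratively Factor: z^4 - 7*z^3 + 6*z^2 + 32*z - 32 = (z - 4)*(z^3 - 3*z^2 - 6*z + 8) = (z - 4)*(z - 1)*(z^2 - 2*z - 8) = (z - 4)^2*(z - 1)*(z + 2)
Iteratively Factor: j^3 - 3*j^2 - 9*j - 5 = (j + 1)*(j^2 - 4*j - 5) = (j + 1)^2*(j - 5)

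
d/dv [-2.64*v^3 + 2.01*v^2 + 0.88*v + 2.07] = -7.92*v^2 + 4.02*v + 0.88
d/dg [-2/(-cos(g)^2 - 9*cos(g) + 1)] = 2*(2*cos(g) + 9)*sin(g)/(-sin(g)^2 + 9*cos(g))^2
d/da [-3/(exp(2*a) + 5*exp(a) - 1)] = (6*exp(a) + 15)*exp(a)/(exp(2*a) + 5*exp(a) - 1)^2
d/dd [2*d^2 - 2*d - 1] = 4*d - 2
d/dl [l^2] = 2*l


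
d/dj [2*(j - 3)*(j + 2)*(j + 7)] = 6*j^2 + 24*j - 26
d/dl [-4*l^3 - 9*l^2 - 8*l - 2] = -12*l^2 - 18*l - 8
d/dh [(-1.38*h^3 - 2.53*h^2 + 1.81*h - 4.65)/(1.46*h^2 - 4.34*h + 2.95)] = (-2.0148*h^4 + 11.9784*h^3 - 3.8754*h^2 - 1.349*h - 14.8415)/(2.1316*h^4 - 12.6728*h^3 + 27.4496*h^2 - 25.606*h + 8.7025)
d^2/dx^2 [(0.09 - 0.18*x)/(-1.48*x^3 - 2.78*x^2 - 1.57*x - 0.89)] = (2.365632*x^5 + 2.07792*x^4 - 3.979008*x^3 - 8.273232*x^2 - 4.317732*x - 0.501354)/(3.241792*x^9 + 18.267936*x^8 + 44.63088*x^7 + 66.090968*x^6 + 69.315816*x^5 + 53.600118*x^4 + 30.693781*x^3 + 13.187397*x^2 + 3.730791*x + 0.704969)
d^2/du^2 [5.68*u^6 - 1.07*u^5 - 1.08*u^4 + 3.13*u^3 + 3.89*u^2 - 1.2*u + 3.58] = 170.4*u^4 - 21.4*u^3 - 12.96*u^2 + 18.78*u + 7.78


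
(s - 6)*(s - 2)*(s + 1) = s^3 - 7*s^2 + 4*s + 12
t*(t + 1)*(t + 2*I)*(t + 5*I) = t^4 + t^3 + 7*I*t^3 - 10*t^2 + 7*I*t^2 - 10*t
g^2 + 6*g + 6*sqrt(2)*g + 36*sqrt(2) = (g + 6)*(g + 6*sqrt(2))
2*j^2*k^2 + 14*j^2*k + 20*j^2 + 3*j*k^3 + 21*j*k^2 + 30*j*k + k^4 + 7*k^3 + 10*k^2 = (j + k)*(2*j + k)*(k + 2)*(k + 5)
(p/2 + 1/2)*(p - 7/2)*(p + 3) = p^3/2 + p^2/4 - 11*p/2 - 21/4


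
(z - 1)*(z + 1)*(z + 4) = z^3 + 4*z^2 - z - 4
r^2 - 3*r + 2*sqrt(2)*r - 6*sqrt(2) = (r - 3)*(r + 2*sqrt(2))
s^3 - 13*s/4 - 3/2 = (s - 2)*(s + 1/2)*(s + 3/2)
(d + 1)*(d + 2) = d^2 + 3*d + 2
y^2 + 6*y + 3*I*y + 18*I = (y + 6)*(y + 3*I)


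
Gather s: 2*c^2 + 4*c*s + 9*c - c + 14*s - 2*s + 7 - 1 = 2*c^2 + 8*c + s*(4*c + 12) + 6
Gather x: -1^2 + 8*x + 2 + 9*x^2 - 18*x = 9*x^2 - 10*x + 1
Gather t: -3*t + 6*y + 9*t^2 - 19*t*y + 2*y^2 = 9*t^2 + t*(-19*y - 3) + 2*y^2 + 6*y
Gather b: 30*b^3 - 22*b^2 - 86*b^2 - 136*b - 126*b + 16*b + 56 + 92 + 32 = 30*b^3 - 108*b^2 - 246*b + 180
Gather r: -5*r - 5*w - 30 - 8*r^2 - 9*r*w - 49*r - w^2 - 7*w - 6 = -8*r^2 + r*(-9*w - 54) - w^2 - 12*w - 36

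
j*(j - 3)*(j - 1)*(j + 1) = j^4 - 3*j^3 - j^2 + 3*j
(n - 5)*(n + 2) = n^2 - 3*n - 10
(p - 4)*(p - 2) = p^2 - 6*p + 8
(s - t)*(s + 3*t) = s^2 + 2*s*t - 3*t^2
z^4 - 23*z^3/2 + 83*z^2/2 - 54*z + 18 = (z - 6)*(z - 3)*(z - 2)*(z - 1/2)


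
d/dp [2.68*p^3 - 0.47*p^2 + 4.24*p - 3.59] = 8.04*p^2 - 0.94*p + 4.24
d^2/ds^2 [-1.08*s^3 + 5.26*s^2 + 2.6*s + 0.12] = 10.52 - 6.48*s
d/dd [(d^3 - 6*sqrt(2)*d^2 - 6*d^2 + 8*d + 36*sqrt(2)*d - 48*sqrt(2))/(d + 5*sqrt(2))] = (2*d^3 - 6*d^2 + 9*sqrt(2)*d^2 - 120*d - 60*sqrt(2)*d + 88*sqrt(2) + 360)/(d^2 + 10*sqrt(2)*d + 50)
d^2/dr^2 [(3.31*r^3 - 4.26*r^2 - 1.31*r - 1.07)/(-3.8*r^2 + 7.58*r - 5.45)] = (2.27373675443232e-13*r^4 + 39.9817119999996*r^3 + 383.79366*r^2 - 937.59393*r + 439.937416)/(54.872*r^6 - 328.3656*r^5 + 891.09696*r^4 - 1377.410312*r^3 + 1278.02064*r^2 - 675.43485*r + 161.878625)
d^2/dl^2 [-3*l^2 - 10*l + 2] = -6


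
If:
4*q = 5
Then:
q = 5/4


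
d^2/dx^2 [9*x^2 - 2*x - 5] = 18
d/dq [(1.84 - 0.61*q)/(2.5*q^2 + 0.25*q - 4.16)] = (1.525*q^2 - 9.2*q + 2.0776)/(6.25*q^4 + 1.25*q^3 - 20.7375*q^2 - 2.08*q + 17.3056)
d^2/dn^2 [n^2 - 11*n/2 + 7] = 2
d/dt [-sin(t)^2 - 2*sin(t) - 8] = -2*(sin(t) + 1)*cos(t)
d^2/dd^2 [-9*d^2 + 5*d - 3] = -18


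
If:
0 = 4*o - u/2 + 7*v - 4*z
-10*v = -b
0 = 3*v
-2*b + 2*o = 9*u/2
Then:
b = 0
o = 18*z/17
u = 8*z/17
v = 0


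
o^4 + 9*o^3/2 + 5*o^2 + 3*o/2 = o*(o + 1/2)*(o + 1)*(o + 3)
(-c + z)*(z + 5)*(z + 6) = -c*z^2 - 11*c*z - 30*c + z^3 + 11*z^2 + 30*z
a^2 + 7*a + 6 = (a + 1)*(a + 6)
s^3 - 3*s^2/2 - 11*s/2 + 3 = (s - 3)*(s - 1/2)*(s + 2)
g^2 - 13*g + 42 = (g - 7)*(g - 6)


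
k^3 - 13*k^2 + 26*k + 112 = (k - 8)*(k - 7)*(k + 2)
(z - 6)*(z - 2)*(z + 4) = z^3 - 4*z^2 - 20*z + 48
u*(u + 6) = u^2 + 6*u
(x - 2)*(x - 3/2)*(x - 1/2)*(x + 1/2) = x^4 - 7*x^3/2 + 11*x^2/4 + 7*x/8 - 3/4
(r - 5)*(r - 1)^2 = r^3 - 7*r^2 + 11*r - 5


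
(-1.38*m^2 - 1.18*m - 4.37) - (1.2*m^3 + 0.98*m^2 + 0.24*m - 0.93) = -1.2*m^3 - 2.36*m^2 - 1.42*m - 3.44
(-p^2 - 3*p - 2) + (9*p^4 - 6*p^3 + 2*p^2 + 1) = 9*p^4 - 6*p^3 + p^2 - 3*p - 1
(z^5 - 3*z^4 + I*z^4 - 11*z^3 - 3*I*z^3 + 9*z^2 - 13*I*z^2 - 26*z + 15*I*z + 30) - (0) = z^5 - 3*z^4 + I*z^4 - 11*z^3 - 3*I*z^3 + 9*z^2 - 13*I*z^2 - 26*z + 15*I*z + 30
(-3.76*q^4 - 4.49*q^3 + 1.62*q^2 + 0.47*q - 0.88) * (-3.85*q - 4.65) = 14.476*q^5 + 34.7705*q^4 + 14.6415*q^3 - 9.3425*q^2 + 1.2025*q + 4.092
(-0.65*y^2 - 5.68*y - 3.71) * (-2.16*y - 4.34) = 1.404*y^3 + 15.0898*y^2 + 32.6648*y + 16.1014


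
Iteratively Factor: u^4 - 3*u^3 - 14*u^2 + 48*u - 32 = (u - 4)*(u^3 + u^2 - 10*u + 8) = (u - 4)*(u - 1)*(u^2 + 2*u - 8) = (u - 4)*(u - 2)*(u - 1)*(u + 4)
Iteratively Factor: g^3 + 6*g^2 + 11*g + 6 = (g + 2)*(g^2 + 4*g + 3) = (g + 1)*(g + 2)*(g + 3)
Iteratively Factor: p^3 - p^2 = (p - 1)*(p^2) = p*(p - 1)*(p)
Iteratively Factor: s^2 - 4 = (s + 2)*(s - 2)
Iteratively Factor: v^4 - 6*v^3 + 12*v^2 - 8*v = (v - 2)*(v^3 - 4*v^2 + 4*v) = (v - 2)^2*(v^2 - 2*v) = v*(v - 2)^2*(v - 2)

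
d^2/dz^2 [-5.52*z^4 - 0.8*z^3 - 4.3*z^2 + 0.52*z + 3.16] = -66.24*z^2 - 4.8*z - 8.6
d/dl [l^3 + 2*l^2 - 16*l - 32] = 3*l^2 + 4*l - 16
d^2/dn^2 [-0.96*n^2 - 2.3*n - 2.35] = -1.92000000000000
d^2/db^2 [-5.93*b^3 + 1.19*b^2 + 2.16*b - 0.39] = 2.38 - 35.58*b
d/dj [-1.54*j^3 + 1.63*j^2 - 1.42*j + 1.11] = -4.62*j^2 + 3.26*j - 1.42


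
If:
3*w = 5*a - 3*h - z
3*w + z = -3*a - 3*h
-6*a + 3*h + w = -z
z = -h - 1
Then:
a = 0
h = 1/2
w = 0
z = -3/2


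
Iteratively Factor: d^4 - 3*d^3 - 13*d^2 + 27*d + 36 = (d - 4)*(d^3 + d^2 - 9*d - 9) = (d - 4)*(d + 3)*(d^2 - 2*d - 3) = (d - 4)*(d + 1)*(d + 3)*(d - 3)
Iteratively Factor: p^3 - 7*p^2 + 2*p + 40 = (p - 4)*(p^2 - 3*p - 10) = (p - 4)*(p + 2)*(p - 5)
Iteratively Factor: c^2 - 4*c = (c)*(c - 4)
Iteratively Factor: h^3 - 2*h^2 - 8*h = (h)*(h^2 - 2*h - 8) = h*(h - 4)*(h + 2)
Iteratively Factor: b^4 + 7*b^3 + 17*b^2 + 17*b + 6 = (b + 1)*(b^3 + 6*b^2 + 11*b + 6) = (b + 1)*(b + 2)*(b^2 + 4*b + 3) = (b + 1)*(b + 2)*(b + 3)*(b + 1)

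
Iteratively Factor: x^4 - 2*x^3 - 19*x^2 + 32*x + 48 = (x - 3)*(x^3 + x^2 - 16*x - 16) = (x - 4)*(x - 3)*(x^2 + 5*x + 4) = (x - 4)*(x - 3)*(x + 1)*(x + 4)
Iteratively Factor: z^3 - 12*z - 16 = (z - 4)*(z^2 + 4*z + 4) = (z - 4)*(z + 2)*(z + 2)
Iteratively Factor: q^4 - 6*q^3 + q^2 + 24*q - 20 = (q + 2)*(q^3 - 8*q^2 + 17*q - 10) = (q - 2)*(q + 2)*(q^2 - 6*q + 5) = (q - 2)*(q - 1)*(q + 2)*(q - 5)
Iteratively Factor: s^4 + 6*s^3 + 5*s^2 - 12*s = (s + 3)*(s^3 + 3*s^2 - 4*s) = s*(s + 3)*(s^2 + 3*s - 4) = s*(s - 1)*(s + 3)*(s + 4)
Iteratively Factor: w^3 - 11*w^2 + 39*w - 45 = (w - 3)*(w^2 - 8*w + 15) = (w - 3)^2*(w - 5)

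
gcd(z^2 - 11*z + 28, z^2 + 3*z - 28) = z - 4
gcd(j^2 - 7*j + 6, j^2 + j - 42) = j - 6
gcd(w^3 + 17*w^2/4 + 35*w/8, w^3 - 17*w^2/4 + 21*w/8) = w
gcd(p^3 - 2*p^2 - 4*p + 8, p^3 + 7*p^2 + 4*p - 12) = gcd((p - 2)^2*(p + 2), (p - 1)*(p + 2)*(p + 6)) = p + 2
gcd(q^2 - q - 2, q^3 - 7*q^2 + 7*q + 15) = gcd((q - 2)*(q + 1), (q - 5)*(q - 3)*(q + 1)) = q + 1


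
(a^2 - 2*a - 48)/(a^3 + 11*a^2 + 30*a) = (a - 8)/(a*(a + 5))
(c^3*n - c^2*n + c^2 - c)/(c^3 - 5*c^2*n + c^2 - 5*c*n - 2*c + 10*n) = c*(c*n + 1)/(c^2 - 5*c*n + 2*c - 10*n)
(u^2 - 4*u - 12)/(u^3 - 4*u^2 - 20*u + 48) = (u + 2)/(u^2 + 2*u - 8)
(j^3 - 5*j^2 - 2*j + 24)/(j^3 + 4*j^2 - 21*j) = (j^2 - 2*j - 8)/(j*(j + 7))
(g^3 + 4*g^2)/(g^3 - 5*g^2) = (g + 4)/(g - 5)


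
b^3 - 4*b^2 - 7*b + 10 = (b - 5)*(b - 1)*(b + 2)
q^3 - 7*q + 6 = (q - 2)*(q - 1)*(q + 3)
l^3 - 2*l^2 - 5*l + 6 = (l - 3)*(l - 1)*(l + 2)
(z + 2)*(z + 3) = z^2 + 5*z + 6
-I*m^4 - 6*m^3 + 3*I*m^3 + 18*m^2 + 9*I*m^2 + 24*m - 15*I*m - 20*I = (m - 4)*(m - 5*I)*(m - I)*(-I*m - I)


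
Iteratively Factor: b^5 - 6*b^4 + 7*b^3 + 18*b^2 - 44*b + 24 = (b - 2)*(b^4 - 4*b^3 - b^2 + 16*b - 12) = (b - 2)*(b - 1)*(b^3 - 3*b^2 - 4*b + 12) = (b - 2)*(b - 1)*(b + 2)*(b^2 - 5*b + 6) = (b - 3)*(b - 2)*(b - 1)*(b + 2)*(b - 2)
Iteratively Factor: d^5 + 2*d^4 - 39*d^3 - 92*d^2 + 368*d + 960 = (d + 4)*(d^4 - 2*d^3 - 31*d^2 + 32*d + 240) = (d + 3)*(d + 4)*(d^3 - 5*d^2 - 16*d + 80) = (d - 5)*(d + 3)*(d + 4)*(d^2 - 16) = (d - 5)*(d - 4)*(d + 3)*(d + 4)*(d + 4)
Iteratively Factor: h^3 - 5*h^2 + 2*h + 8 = (h - 2)*(h^2 - 3*h - 4) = (h - 2)*(h + 1)*(h - 4)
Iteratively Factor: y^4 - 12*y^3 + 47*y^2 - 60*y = (y - 5)*(y^3 - 7*y^2 + 12*y) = (y - 5)*(y - 3)*(y^2 - 4*y) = y*(y - 5)*(y - 3)*(y - 4)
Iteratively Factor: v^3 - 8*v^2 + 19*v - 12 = (v - 4)*(v^2 - 4*v + 3) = (v - 4)*(v - 1)*(v - 3)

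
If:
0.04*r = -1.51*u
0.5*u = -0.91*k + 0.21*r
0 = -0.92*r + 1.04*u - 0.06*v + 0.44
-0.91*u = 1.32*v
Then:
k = 0.11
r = 0.46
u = -0.01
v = 0.01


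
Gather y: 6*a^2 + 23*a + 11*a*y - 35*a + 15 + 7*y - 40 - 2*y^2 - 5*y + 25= 6*a^2 - 12*a - 2*y^2 + y*(11*a + 2)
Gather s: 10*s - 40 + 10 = 10*s - 30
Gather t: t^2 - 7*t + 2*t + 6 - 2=t^2 - 5*t + 4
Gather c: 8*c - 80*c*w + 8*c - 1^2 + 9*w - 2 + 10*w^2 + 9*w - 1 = c*(16 - 80*w) + 10*w^2 + 18*w - 4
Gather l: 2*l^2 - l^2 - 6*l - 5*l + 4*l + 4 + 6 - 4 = l^2 - 7*l + 6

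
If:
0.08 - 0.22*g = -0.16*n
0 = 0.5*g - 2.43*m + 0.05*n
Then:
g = 0.727272727272727*n + 0.363636363636364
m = 0.170220725776281*n + 0.0748222970445193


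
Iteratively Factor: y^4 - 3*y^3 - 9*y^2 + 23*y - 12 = (y - 1)*(y^3 - 2*y^2 - 11*y + 12) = (y - 4)*(y - 1)*(y^2 + 2*y - 3) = (y - 4)*(y - 1)^2*(y + 3)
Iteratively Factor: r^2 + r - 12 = (r - 3)*(r + 4)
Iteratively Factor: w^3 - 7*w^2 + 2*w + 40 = (w - 4)*(w^2 - 3*w - 10) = (w - 5)*(w - 4)*(w + 2)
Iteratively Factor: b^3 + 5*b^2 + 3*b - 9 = (b - 1)*(b^2 + 6*b + 9) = (b - 1)*(b + 3)*(b + 3)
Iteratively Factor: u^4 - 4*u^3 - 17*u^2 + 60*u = (u - 3)*(u^3 - u^2 - 20*u) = u*(u - 3)*(u^2 - u - 20) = u*(u - 5)*(u - 3)*(u + 4)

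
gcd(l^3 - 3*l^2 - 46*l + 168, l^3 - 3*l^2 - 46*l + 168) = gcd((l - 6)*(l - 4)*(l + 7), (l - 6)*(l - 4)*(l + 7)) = l^3 - 3*l^2 - 46*l + 168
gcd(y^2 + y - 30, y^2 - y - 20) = y - 5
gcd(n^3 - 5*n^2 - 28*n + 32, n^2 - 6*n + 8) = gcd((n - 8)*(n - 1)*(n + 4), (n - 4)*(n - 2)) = 1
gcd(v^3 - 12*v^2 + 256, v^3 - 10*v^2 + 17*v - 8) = v - 8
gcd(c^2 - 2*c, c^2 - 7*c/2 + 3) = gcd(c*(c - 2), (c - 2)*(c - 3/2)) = c - 2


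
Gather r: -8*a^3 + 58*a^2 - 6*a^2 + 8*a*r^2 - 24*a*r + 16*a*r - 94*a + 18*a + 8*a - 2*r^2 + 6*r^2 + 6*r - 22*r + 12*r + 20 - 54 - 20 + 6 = -8*a^3 + 52*a^2 - 68*a + r^2*(8*a + 4) + r*(-8*a - 4) - 48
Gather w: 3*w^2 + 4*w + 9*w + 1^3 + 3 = 3*w^2 + 13*w + 4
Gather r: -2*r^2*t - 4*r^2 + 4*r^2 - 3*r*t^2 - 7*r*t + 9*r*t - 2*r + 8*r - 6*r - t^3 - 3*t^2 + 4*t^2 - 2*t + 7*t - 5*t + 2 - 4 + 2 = -2*r^2*t + r*(-3*t^2 + 2*t) - t^3 + t^2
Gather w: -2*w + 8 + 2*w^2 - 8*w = 2*w^2 - 10*w + 8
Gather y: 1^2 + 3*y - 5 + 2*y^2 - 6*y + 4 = 2*y^2 - 3*y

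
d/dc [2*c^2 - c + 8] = 4*c - 1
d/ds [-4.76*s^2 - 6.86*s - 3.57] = -9.52*s - 6.86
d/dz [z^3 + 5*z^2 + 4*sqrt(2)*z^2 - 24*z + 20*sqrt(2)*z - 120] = 3*z^2 + 10*z + 8*sqrt(2)*z - 24 + 20*sqrt(2)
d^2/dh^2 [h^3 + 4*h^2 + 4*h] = 6*h + 8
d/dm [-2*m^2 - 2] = -4*m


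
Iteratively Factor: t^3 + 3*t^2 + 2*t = (t + 2)*(t^2 + t) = (t + 1)*(t + 2)*(t)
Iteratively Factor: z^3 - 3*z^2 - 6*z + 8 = (z - 1)*(z^2 - 2*z - 8) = (z - 4)*(z - 1)*(z + 2)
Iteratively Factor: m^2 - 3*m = (m)*(m - 3)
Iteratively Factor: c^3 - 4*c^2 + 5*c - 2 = (c - 1)*(c^2 - 3*c + 2) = (c - 2)*(c - 1)*(c - 1)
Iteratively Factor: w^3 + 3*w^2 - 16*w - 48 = (w + 3)*(w^2 - 16) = (w - 4)*(w + 3)*(w + 4)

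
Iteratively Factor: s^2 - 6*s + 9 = (s - 3)*(s - 3)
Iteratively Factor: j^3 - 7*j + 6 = (j + 3)*(j^2 - 3*j + 2) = (j - 1)*(j + 3)*(j - 2)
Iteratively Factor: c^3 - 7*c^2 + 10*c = (c - 5)*(c^2 - 2*c) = c*(c - 5)*(c - 2)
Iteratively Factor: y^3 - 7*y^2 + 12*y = (y - 4)*(y^2 - 3*y) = y*(y - 4)*(y - 3)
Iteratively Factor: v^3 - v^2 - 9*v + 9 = (v + 3)*(v^2 - 4*v + 3) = (v - 1)*(v + 3)*(v - 3)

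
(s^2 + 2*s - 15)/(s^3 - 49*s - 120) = (s - 3)/(s^2 - 5*s - 24)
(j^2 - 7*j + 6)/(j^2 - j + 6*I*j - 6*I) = (j - 6)/(j + 6*I)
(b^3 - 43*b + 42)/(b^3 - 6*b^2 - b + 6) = (b + 7)/(b + 1)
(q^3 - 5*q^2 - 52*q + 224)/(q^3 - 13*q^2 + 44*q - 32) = (q + 7)/(q - 1)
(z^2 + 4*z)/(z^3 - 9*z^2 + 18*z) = (z + 4)/(z^2 - 9*z + 18)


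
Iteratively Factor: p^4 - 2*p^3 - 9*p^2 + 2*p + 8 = (p + 1)*(p^3 - 3*p^2 - 6*p + 8) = (p - 1)*(p + 1)*(p^2 - 2*p - 8) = (p - 1)*(p + 1)*(p + 2)*(p - 4)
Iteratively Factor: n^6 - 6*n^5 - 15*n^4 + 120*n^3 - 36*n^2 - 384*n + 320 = (n - 5)*(n^5 - n^4 - 20*n^3 + 20*n^2 + 64*n - 64) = (n - 5)*(n - 1)*(n^4 - 20*n^2 + 64) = (n - 5)*(n - 1)*(n + 2)*(n^3 - 2*n^2 - 16*n + 32) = (n - 5)*(n - 2)*(n - 1)*(n + 2)*(n^2 - 16) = (n - 5)*(n - 2)*(n - 1)*(n + 2)*(n + 4)*(n - 4)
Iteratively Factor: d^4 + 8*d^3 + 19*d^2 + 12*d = (d + 3)*(d^3 + 5*d^2 + 4*d) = d*(d + 3)*(d^2 + 5*d + 4) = d*(d + 3)*(d + 4)*(d + 1)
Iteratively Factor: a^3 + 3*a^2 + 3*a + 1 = (a + 1)*(a^2 + 2*a + 1) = (a + 1)^2*(a + 1)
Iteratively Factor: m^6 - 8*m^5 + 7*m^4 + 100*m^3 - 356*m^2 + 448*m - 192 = (m - 2)*(m^5 - 6*m^4 - 5*m^3 + 90*m^2 - 176*m + 96) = (m - 2)*(m + 4)*(m^4 - 10*m^3 + 35*m^2 - 50*m + 24) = (m - 4)*(m - 2)*(m + 4)*(m^3 - 6*m^2 + 11*m - 6) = (m - 4)*(m - 2)^2*(m + 4)*(m^2 - 4*m + 3) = (m - 4)*(m - 2)^2*(m - 1)*(m + 4)*(m - 3)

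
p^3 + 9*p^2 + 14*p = p*(p + 2)*(p + 7)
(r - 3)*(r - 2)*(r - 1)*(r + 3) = r^4 - 3*r^3 - 7*r^2 + 27*r - 18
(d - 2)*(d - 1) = d^2 - 3*d + 2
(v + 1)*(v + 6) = v^2 + 7*v + 6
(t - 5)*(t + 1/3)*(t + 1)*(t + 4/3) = t^4 - 7*t^3/3 - 101*t^2/9 - 91*t/9 - 20/9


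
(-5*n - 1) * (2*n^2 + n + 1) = -10*n^3 - 7*n^2 - 6*n - 1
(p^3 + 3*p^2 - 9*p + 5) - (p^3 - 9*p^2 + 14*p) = 12*p^2 - 23*p + 5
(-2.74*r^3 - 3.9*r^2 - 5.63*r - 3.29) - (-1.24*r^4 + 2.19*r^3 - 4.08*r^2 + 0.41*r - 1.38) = 1.24*r^4 - 4.93*r^3 + 0.18*r^2 - 6.04*r - 1.91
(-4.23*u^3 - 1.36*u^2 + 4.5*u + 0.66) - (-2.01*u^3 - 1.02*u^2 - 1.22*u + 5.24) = -2.22*u^3 - 0.34*u^2 + 5.72*u - 4.58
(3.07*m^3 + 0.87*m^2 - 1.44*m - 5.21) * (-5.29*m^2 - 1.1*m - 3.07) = -16.2403*m^5 - 7.9793*m^4 - 2.7643*m^3 + 26.474*m^2 + 10.1518*m + 15.9947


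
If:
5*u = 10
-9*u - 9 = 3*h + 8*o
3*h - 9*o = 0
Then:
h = -81/17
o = -27/17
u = 2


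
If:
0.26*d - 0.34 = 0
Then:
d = 1.31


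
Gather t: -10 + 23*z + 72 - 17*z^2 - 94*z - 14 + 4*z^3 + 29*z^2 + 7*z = 4*z^3 + 12*z^2 - 64*z + 48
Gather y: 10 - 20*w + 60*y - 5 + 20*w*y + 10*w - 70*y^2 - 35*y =-10*w - 70*y^2 + y*(20*w + 25) + 5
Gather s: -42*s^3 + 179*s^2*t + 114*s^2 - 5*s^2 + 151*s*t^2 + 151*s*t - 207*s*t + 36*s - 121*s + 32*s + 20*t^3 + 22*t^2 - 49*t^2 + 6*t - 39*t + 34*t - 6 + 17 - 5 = -42*s^3 + s^2*(179*t + 109) + s*(151*t^2 - 56*t - 53) + 20*t^3 - 27*t^2 + t + 6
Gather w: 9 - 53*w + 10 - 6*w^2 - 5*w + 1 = -6*w^2 - 58*w + 20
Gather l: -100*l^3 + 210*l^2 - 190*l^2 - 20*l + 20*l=-100*l^3 + 20*l^2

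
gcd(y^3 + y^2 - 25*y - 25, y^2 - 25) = y^2 - 25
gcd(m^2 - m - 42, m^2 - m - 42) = m^2 - m - 42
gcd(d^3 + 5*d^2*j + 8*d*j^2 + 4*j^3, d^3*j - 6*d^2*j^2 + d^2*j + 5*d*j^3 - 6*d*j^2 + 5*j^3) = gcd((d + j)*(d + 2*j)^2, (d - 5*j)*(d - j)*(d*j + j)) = 1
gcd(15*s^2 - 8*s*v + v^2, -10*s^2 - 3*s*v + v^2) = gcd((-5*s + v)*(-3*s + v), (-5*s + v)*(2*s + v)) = 5*s - v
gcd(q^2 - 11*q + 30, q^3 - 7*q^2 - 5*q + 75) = q - 5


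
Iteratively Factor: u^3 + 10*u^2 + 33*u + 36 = (u + 4)*(u^2 + 6*u + 9) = (u + 3)*(u + 4)*(u + 3)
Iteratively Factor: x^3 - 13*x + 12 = (x - 3)*(x^2 + 3*x - 4) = (x - 3)*(x + 4)*(x - 1)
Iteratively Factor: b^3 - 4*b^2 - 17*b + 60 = (b - 5)*(b^2 + b - 12) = (b - 5)*(b - 3)*(b + 4)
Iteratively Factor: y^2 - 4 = (y + 2)*(y - 2)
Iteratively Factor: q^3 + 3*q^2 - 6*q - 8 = (q + 1)*(q^2 + 2*q - 8) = (q - 2)*(q + 1)*(q + 4)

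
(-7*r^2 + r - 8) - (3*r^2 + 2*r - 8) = -10*r^2 - r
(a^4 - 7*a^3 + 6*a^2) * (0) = 0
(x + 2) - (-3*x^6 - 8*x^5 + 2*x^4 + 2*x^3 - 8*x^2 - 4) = 3*x^6 + 8*x^5 - 2*x^4 - 2*x^3 + 8*x^2 + x + 6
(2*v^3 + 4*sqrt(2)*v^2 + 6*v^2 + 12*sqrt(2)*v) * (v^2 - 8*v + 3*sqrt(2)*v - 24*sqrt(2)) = 2*v^5 - 10*v^4 + 10*sqrt(2)*v^4 - 50*sqrt(2)*v^3 - 24*v^3 - 240*sqrt(2)*v^2 - 120*v^2 - 576*v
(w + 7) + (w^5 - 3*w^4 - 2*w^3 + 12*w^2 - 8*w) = w^5 - 3*w^4 - 2*w^3 + 12*w^2 - 7*w + 7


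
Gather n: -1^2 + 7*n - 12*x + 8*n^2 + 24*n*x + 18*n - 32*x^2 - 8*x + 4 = 8*n^2 + n*(24*x + 25) - 32*x^2 - 20*x + 3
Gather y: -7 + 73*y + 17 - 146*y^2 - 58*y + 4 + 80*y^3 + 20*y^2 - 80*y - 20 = 80*y^3 - 126*y^2 - 65*y - 6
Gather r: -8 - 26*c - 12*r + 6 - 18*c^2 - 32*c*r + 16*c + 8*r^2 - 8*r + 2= -18*c^2 - 10*c + 8*r^2 + r*(-32*c - 20)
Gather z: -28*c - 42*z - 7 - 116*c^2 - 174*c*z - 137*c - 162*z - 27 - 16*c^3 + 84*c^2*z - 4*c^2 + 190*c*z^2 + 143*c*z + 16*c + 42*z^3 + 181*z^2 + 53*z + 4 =-16*c^3 - 120*c^2 - 149*c + 42*z^3 + z^2*(190*c + 181) + z*(84*c^2 - 31*c - 151) - 30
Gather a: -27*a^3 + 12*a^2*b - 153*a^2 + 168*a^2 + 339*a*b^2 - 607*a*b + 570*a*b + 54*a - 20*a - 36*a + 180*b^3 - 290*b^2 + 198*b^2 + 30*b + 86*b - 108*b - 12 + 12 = -27*a^3 + a^2*(12*b + 15) + a*(339*b^2 - 37*b - 2) + 180*b^3 - 92*b^2 + 8*b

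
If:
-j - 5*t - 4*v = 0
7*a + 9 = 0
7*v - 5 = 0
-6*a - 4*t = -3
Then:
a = -9/7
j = -65/4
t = 75/28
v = 5/7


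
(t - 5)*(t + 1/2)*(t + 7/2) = t^3 - t^2 - 73*t/4 - 35/4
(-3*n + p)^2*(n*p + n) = 9*n^3*p + 9*n^3 - 6*n^2*p^2 - 6*n^2*p + n*p^3 + n*p^2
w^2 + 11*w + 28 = (w + 4)*(w + 7)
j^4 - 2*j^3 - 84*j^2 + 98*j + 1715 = (j - 7)^2*(j + 5)*(j + 7)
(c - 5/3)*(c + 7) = c^2 + 16*c/3 - 35/3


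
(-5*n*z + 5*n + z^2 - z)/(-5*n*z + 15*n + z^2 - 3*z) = (z - 1)/(z - 3)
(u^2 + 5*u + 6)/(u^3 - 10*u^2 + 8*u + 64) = (u + 3)/(u^2 - 12*u + 32)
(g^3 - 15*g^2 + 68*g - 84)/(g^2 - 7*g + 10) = (g^2 - 13*g + 42)/(g - 5)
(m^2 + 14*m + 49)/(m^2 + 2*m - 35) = (m + 7)/(m - 5)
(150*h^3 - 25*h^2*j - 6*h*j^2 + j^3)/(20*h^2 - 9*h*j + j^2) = (30*h^2 + h*j - j^2)/(4*h - j)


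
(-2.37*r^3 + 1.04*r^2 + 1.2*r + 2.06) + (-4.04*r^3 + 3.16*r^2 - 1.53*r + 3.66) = -6.41*r^3 + 4.2*r^2 - 0.33*r + 5.72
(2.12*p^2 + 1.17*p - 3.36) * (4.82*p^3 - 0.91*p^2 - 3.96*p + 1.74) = 10.2184*p^5 + 3.7102*p^4 - 25.6551*p^3 + 2.1132*p^2 + 15.3414*p - 5.8464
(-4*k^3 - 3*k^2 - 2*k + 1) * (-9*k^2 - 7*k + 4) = 36*k^5 + 55*k^4 + 23*k^3 - 7*k^2 - 15*k + 4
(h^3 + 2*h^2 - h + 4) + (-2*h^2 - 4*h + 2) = h^3 - 5*h + 6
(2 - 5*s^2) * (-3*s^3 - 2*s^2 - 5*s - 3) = 15*s^5 + 10*s^4 + 19*s^3 + 11*s^2 - 10*s - 6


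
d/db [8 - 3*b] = -3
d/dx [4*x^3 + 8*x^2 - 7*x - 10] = 12*x^2 + 16*x - 7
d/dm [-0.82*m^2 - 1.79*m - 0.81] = -1.64*m - 1.79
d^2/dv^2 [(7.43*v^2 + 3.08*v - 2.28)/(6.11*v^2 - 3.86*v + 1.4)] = (580.432892*v^3 - 892.040448*v^2 + 164.559408*v + 33.478304)/(228.099131*v^6 - 432.305718*v^5 + 429.904488*v^4 - 255.623096*v^3 + 98.50512*v^2 - 22.6968*v + 2.744)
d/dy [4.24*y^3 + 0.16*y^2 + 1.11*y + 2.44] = 12.72*y^2 + 0.32*y + 1.11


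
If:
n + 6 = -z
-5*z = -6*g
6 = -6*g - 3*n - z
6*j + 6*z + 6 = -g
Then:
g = 10/3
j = -50/9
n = -10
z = 4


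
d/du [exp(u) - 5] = exp(u)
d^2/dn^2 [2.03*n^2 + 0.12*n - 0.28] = 4.06000000000000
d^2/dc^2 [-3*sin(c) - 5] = 3*sin(c)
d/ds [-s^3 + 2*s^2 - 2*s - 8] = -3*s^2 + 4*s - 2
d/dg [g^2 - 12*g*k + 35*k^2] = 2*g - 12*k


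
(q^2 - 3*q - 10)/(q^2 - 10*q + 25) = (q + 2)/(q - 5)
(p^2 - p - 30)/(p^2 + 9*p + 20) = (p - 6)/(p + 4)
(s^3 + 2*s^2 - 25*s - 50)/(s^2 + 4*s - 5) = (s^2 - 3*s - 10)/(s - 1)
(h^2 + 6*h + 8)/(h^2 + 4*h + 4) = (h + 4)/(h + 2)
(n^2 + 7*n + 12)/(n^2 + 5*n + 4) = (n + 3)/(n + 1)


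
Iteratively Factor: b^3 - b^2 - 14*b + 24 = (b + 4)*(b^2 - 5*b + 6) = (b - 3)*(b + 4)*(b - 2)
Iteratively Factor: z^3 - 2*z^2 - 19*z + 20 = (z - 5)*(z^2 + 3*z - 4) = (z - 5)*(z + 4)*(z - 1)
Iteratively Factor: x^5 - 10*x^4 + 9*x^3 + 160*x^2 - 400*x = (x)*(x^4 - 10*x^3 + 9*x^2 + 160*x - 400) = x*(x - 5)*(x^3 - 5*x^2 - 16*x + 80) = x*(x - 5)^2*(x^2 - 16) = x*(x - 5)^2*(x - 4)*(x + 4)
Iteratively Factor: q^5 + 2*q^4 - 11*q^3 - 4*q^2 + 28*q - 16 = (q + 2)*(q^4 - 11*q^2 + 18*q - 8) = (q - 1)*(q + 2)*(q^3 + q^2 - 10*q + 8) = (q - 1)^2*(q + 2)*(q^2 + 2*q - 8) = (q - 1)^2*(q + 2)*(q + 4)*(q - 2)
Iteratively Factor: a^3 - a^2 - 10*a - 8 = (a + 1)*(a^2 - 2*a - 8) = (a - 4)*(a + 1)*(a + 2)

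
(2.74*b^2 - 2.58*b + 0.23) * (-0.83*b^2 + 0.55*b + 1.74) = -2.2742*b^4 + 3.6484*b^3 + 3.1577*b^2 - 4.3627*b + 0.4002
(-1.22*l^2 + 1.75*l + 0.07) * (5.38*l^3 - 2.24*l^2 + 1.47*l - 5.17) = -6.5636*l^5 + 12.1478*l^4 - 5.3368*l^3 + 8.7231*l^2 - 8.9446*l - 0.3619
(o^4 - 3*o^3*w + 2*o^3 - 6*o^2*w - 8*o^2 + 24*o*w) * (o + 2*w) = o^5 - o^4*w + 2*o^4 - 6*o^3*w^2 - 2*o^3*w - 8*o^3 - 12*o^2*w^2 + 8*o^2*w + 48*o*w^2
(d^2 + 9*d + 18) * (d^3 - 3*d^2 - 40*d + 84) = d^5 + 6*d^4 - 49*d^3 - 330*d^2 + 36*d + 1512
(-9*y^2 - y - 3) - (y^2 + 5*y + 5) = -10*y^2 - 6*y - 8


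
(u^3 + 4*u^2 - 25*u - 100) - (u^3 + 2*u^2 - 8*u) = 2*u^2 - 17*u - 100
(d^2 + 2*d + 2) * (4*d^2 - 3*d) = 4*d^4 + 5*d^3 + 2*d^2 - 6*d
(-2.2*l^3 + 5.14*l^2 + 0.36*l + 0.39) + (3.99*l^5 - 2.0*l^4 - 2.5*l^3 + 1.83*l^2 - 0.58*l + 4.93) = 3.99*l^5 - 2.0*l^4 - 4.7*l^3 + 6.97*l^2 - 0.22*l + 5.32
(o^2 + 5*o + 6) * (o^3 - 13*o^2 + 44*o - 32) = o^5 - 8*o^4 - 15*o^3 + 110*o^2 + 104*o - 192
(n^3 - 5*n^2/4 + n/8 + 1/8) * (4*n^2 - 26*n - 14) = 4*n^5 - 31*n^4 + 19*n^3 + 59*n^2/4 - 5*n - 7/4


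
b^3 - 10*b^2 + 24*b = b*(b - 6)*(b - 4)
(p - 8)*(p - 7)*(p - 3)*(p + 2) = p^4 - 16*p^3 + 65*p^2 + 34*p - 336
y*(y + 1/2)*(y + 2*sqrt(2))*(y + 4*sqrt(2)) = y^4 + y^3/2 + 6*sqrt(2)*y^3 + 3*sqrt(2)*y^2 + 16*y^2 + 8*y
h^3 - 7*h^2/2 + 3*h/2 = h*(h - 3)*(h - 1/2)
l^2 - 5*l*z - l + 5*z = (l - 1)*(l - 5*z)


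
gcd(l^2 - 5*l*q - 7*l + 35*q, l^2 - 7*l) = l - 7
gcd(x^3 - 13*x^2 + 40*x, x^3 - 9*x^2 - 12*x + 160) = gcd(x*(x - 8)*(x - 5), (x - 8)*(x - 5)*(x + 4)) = x^2 - 13*x + 40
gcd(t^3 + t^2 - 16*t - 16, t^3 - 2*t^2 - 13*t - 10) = t + 1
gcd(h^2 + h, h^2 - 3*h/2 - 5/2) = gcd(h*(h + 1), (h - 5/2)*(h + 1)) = h + 1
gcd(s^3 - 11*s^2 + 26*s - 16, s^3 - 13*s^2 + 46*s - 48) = s^2 - 10*s + 16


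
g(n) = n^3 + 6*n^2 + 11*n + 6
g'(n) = 3*n^2 + 12*n + 11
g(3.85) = 194.35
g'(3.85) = 101.67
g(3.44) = 155.55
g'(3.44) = 87.78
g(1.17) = 28.69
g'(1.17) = 29.15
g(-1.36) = -0.38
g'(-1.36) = 0.23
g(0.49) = 12.95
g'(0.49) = 17.60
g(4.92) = 324.45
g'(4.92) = 142.66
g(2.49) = 86.03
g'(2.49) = 59.48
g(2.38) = 79.65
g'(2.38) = 56.55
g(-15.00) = -2184.00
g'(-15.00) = 506.00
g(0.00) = 6.00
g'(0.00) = 11.00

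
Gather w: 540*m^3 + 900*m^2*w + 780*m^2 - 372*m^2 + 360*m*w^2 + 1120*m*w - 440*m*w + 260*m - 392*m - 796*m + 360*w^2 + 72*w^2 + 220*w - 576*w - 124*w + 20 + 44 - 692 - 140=540*m^3 + 408*m^2 - 928*m + w^2*(360*m + 432) + w*(900*m^2 + 680*m - 480) - 768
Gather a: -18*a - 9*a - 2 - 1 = -27*a - 3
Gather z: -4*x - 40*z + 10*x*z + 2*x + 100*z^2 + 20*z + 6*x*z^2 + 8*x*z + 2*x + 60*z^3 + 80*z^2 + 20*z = 18*x*z + 60*z^3 + z^2*(6*x + 180)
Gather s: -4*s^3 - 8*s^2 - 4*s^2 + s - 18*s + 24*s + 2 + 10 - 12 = -4*s^3 - 12*s^2 + 7*s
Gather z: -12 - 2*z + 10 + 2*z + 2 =0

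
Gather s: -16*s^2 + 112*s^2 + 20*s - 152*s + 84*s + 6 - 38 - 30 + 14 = 96*s^2 - 48*s - 48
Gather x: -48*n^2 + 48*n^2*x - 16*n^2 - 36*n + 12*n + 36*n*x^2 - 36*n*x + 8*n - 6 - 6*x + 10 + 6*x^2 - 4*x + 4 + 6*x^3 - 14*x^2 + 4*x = -64*n^2 - 16*n + 6*x^3 + x^2*(36*n - 8) + x*(48*n^2 - 36*n - 6) + 8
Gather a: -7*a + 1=1 - 7*a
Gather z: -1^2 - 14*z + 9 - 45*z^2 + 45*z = -45*z^2 + 31*z + 8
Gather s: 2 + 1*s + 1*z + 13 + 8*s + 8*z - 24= 9*s + 9*z - 9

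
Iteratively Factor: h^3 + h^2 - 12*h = (h + 4)*(h^2 - 3*h) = (h - 3)*(h + 4)*(h)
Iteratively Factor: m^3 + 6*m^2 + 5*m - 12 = (m + 4)*(m^2 + 2*m - 3) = (m - 1)*(m + 4)*(m + 3)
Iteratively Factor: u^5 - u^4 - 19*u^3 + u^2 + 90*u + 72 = (u + 3)*(u^4 - 4*u^3 - 7*u^2 + 22*u + 24) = (u - 4)*(u + 3)*(u^3 - 7*u - 6) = (u - 4)*(u + 1)*(u + 3)*(u^2 - u - 6) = (u - 4)*(u - 3)*(u + 1)*(u + 3)*(u + 2)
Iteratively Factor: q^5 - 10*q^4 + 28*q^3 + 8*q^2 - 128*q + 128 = (q - 2)*(q^4 - 8*q^3 + 12*q^2 + 32*q - 64) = (q - 2)*(q + 2)*(q^3 - 10*q^2 + 32*q - 32) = (q - 2)^2*(q + 2)*(q^2 - 8*q + 16) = (q - 4)*(q - 2)^2*(q + 2)*(q - 4)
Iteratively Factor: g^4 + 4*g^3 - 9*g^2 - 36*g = (g + 3)*(g^3 + g^2 - 12*g) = (g - 3)*(g + 3)*(g^2 + 4*g) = g*(g - 3)*(g + 3)*(g + 4)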